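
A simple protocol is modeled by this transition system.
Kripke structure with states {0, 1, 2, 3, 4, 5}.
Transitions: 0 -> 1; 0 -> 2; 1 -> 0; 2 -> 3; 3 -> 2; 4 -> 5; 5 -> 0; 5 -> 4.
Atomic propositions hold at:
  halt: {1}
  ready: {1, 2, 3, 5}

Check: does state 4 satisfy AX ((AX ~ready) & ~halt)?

Yes

Sat(~ready) = {0, 4}
Sat(AX ~ready) = {s : every successor in {0, 4}} = {1, 5}
Sat(~halt) = {0, 2, 3, 4, 5}
Sat((AX ~ready) & ~halt) = {5}
Sat(AX ((AX ~ready) & ~halt)) = {s : every successor in {5}} = {4}
4 ∈ Sat(AX ((AX ~ready) & ~halt)) = {4}, so the formula holds at 4.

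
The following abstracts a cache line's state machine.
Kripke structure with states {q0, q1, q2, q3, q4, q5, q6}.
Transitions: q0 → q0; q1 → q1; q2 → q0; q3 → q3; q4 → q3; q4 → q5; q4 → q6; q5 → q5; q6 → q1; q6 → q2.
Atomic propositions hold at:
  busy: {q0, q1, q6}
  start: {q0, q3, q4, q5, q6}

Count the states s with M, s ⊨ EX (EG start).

5

EG start: greatest fixpoint, start Z0 = {q0, q3, q4, q5, q6}, keep only states in Sat with some successor in Z. Z1 = {q0, q3, q4, q5}; fixed.
Sat(EG start) = {q0, q3, q4, q5}
Sat(EX (EG start)) = {s : some successor in {q0, q3, q4, q5}} = {q0, q2, q3, q4, q5}
|Sat(EX (EG start))| = |{q0, q2, q3, q4, q5}| = 5.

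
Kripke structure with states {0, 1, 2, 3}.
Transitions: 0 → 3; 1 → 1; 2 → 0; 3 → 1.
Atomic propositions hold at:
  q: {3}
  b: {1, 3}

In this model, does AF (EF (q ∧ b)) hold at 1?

Sat(q ∧ b) = {3}
EF (q ∧ b): least fixpoint, start Z0 = {3}, add states with some successor in Z. Z1 = {0, 3}; Z2 = {0, 2, 3}; fixed.
Sat(EF (q ∧ b)) = {0, 2, 3}
AF (EF (q ∧ b)): least fixpoint, start Z0 = {0, 2, 3}, add states with every successor in Z. Already a fixed point.
Sat(AF (EF (q ∧ b))) = {0, 2, 3}
1 ∉ Sat(AF (EF (q ∧ b))) = {0, 2, 3}, so the formula does not hold at 1.

No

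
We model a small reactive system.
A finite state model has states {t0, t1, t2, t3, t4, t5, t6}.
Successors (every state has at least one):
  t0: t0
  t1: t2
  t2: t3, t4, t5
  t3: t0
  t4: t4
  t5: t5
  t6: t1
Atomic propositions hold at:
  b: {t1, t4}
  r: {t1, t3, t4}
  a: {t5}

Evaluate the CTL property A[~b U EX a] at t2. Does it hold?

Sat(~b) = {t0, t2, t3, t5, t6}
Sat(EX a) = {s : some successor in {t5}} = {t2, t5}
A[~b U EX a]: least fixpoint, start Z0 = Sat(EX a) = {t2, t5}, add states in Sat(~b) with every successor in Z. Already a fixed point.
Sat(A[~b U EX a]) = {t2, t5}
t2 ∈ Sat(A[~b U EX a]) = {t2, t5}, so the formula holds at t2.

Yes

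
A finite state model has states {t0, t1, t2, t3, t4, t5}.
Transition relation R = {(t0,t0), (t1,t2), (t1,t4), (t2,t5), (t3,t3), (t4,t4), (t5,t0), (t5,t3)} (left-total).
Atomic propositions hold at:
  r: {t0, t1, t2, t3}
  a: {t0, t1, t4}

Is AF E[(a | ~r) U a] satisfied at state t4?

Yes

Sat(~r) = {t4, t5}
Sat(a | ~r) = {t0, t1, t4, t5}
E[(a | ~r) U a]: least fixpoint, start Z0 = Sat(a) = {t0, t1, t4}, add states in Sat(a | ~r) with some successor in Z. Z1 = {t0, t1, t4, t5}; fixed.
Sat(E[(a | ~r) U a]) = {t0, t1, t4, t5}
AF E[(a | ~r) U a]: least fixpoint, start Z0 = {t0, t1, t4, t5}, add states with every successor in Z. Z1 = {t0, t1, t2, t4, t5}; fixed.
Sat(AF E[(a | ~r) U a]) = {t0, t1, t2, t4, t5}
t4 ∈ Sat(AF E[(a | ~r) U a]) = {t0, t1, t2, t4, t5}, so the formula holds at t4.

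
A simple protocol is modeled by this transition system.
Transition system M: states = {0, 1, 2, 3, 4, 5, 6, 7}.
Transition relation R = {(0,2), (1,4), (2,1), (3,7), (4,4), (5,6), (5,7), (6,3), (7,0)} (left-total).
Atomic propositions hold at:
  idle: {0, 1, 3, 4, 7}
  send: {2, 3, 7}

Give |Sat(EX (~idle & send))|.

1

Sat(~idle) = {2, 5, 6}
Sat(~idle & send) = {2}
Sat(EX (~idle & send)) = {s : some successor in {2}} = {0}
|Sat(EX (~idle & send))| = |{0}| = 1.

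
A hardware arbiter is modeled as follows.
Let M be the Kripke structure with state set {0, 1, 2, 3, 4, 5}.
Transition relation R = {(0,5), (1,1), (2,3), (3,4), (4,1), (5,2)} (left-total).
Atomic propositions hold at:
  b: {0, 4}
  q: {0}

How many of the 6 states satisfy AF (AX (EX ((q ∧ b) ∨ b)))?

3

Sat(q ∧ b) = {0}
Sat((q ∧ b) ∨ b) = {0, 4}
Sat(EX ((q ∧ b) ∨ b)) = {s : some successor in {0, 4}} = {3}
Sat(AX (EX ((q ∧ b) ∨ b))) = {s : every successor in {3}} = {2}
AF (AX (EX ((q ∧ b) ∨ b))): least fixpoint, start Z0 = {2}, add states with every successor in Z. Z1 = {2, 5}; Z2 = {0, 2, 5}; fixed.
Sat(AF (AX (EX ((q ∧ b) ∨ b)))) = {0, 2, 5}
|Sat(AF (AX (EX ((q ∧ b) ∨ b))))| = |{0, 2, 5}| = 3.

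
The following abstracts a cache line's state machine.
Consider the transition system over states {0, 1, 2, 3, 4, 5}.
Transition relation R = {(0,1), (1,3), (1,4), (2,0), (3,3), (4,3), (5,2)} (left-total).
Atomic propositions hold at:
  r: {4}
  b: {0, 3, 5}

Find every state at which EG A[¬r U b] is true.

Sat(¬r) = {0, 1, 2, 3, 5}
A[¬r U b]: least fixpoint, start Z0 = Sat(b) = {0, 3, 5}, add states in Sat(¬r) with every successor in Z. Z1 = {0, 2, 3, 5}; fixed.
Sat(A[¬r U b]) = {0, 2, 3, 5}
EG A[¬r U b]: greatest fixpoint, start Z0 = {0, 2, 3, 5}, keep only states in Sat with some successor in Z. Z1 = {2, 3, 5}; Z2 = {3, 5}; Z3 = {3}; fixed.
Sat(EG A[¬r U b]) = {3}

{3}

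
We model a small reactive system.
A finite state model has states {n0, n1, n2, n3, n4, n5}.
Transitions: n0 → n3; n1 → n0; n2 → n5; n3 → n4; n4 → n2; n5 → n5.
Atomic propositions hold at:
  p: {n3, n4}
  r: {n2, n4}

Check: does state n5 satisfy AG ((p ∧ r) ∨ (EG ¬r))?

Sat(p ∧ r) = {n4}
Sat(¬r) = {n0, n1, n3, n5}
EG ¬r: greatest fixpoint, start Z0 = {n0, n1, n3, n5}, keep only states in Sat with some successor in Z. Z1 = {n0, n1, n5}; Z2 = {n1, n5}; Z3 = {n5}; fixed.
Sat(EG ¬r) = {n5}
Sat((p ∧ r) ∨ (EG ¬r)) = {n4, n5}
AG ((p ∧ r) ∨ (EG ¬r)): greatest fixpoint, start Z0 = {n4, n5}, keep only states in Sat with every successor in Z. Z1 = {n5}; fixed.
Sat(AG ((p ∧ r) ∨ (EG ¬r))) = {n5}
n5 ∈ Sat(AG ((p ∧ r) ∨ (EG ¬r))) = {n5}, so the formula holds at n5.

Yes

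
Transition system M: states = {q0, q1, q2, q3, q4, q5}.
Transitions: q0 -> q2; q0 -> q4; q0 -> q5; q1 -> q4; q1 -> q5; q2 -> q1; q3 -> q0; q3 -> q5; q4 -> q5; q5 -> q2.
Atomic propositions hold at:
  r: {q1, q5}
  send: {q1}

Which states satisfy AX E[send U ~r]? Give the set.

Sat(~r) = {q0, q2, q3, q4}
E[send U ~r]: least fixpoint, start Z0 = Sat(~r) = {q0, q2, q3, q4}, add states in Sat(send) with some successor in Z. Z1 = {q0, q1, q2, q3, q4}; fixed.
Sat(E[send U ~r]) = {q0, q1, q2, q3, q4}
Sat(AX E[send U ~r]) = {s : every successor in {q0, q1, q2, q3, q4}} = {q2, q5}

{q2, q5}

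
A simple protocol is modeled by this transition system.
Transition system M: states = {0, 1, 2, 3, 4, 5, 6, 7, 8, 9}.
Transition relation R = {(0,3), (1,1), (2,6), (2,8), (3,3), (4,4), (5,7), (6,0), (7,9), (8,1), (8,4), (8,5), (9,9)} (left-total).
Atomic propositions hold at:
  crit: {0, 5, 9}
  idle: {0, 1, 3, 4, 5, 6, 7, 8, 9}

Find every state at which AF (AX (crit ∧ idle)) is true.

{5, 6, 7, 9}

Sat(crit ∧ idle) = {0, 5, 9}
Sat(AX (crit ∧ idle)) = {s : every successor in {0, 5, 9}} = {6, 7, 9}
AF (AX (crit ∧ idle)): least fixpoint, start Z0 = {6, 7, 9}, add states with every successor in Z. Z1 = {5, 6, 7, 9}; fixed.
Sat(AF (AX (crit ∧ idle))) = {5, 6, 7, 9}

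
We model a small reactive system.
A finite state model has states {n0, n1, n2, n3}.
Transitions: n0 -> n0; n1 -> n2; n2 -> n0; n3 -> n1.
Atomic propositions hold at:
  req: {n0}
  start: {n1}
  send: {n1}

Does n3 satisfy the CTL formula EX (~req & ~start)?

No

Sat(~req) = {n1, n2, n3}
Sat(~start) = {n0, n2, n3}
Sat(~req & ~start) = {n2, n3}
Sat(EX (~req & ~start)) = {s : some successor in {n2, n3}} = {n1}
n3 ∉ Sat(EX (~req & ~start)) = {n1}, so the formula does not hold at n3.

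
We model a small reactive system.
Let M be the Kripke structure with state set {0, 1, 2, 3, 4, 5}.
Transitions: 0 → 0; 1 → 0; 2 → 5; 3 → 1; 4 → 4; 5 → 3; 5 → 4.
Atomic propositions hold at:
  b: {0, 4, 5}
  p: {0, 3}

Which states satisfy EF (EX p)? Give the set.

{0, 1, 2, 3, 5}

Sat(EX p) = {s : some successor in {0, 3}} = {0, 1, 5}
EF (EX p): least fixpoint, start Z0 = {0, 1, 5}, add states with some successor in Z. Z1 = {0, 1, 2, 3, 5}; fixed.
Sat(EF (EX p)) = {0, 1, 2, 3, 5}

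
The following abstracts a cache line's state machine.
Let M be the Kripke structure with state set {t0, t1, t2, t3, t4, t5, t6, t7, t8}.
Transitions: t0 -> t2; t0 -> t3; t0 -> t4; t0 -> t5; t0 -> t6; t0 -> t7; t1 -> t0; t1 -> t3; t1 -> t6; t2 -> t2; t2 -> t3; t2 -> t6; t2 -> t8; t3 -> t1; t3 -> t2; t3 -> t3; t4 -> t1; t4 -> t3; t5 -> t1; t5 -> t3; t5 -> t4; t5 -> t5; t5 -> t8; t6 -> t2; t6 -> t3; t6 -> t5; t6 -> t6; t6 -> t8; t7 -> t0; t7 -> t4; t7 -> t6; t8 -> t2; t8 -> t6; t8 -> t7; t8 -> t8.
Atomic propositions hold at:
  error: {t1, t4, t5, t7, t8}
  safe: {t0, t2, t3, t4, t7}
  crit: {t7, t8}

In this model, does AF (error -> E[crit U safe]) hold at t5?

E[crit U safe]: least fixpoint, start Z0 = Sat(safe) = {t0, t2, t3, t4, t7}, add states in Sat(crit) with some successor in Z. Z1 = {t0, t2, t3, t4, t7, t8}; fixed.
Sat(E[crit U safe]) = {t0, t2, t3, t4, t7, t8}
Sat(error -> E[crit U safe]) = {t0, t2, t3, t4, t6, t7, t8}
AF (error -> E[crit U safe]): least fixpoint, start Z0 = {t0, t2, t3, t4, t6, t7, t8}, add states with every successor in Z. Z1 = {t0, t1, t2, t3, t4, t6, t7, t8}; fixed.
Sat(AF (error -> E[crit U safe])) = {t0, t1, t2, t3, t4, t6, t7, t8}
t5 ∉ Sat(AF (error -> E[crit U safe])) = {t0, t1, t2, t3, t4, t6, t7, t8}, so the formula does not hold at t5.

No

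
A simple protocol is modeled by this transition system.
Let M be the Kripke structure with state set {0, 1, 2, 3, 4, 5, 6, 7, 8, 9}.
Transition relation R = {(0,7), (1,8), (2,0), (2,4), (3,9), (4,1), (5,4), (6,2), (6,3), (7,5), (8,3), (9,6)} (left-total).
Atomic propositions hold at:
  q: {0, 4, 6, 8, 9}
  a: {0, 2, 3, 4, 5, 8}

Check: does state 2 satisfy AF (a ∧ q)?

Yes

Sat(a ∧ q) = {0, 4, 8}
AF (a ∧ q): least fixpoint, start Z0 = {0, 4, 8}, add states with every successor in Z. Z1 = {0, 1, 2, 4, 5, 8}; Z2 = {0, 1, 2, 4, 5, 7, 8}; fixed.
Sat(AF (a ∧ q)) = {0, 1, 2, 4, 5, 7, 8}
2 ∈ Sat(AF (a ∧ q)) = {0, 1, 2, 4, 5, 7, 8}, so the formula holds at 2.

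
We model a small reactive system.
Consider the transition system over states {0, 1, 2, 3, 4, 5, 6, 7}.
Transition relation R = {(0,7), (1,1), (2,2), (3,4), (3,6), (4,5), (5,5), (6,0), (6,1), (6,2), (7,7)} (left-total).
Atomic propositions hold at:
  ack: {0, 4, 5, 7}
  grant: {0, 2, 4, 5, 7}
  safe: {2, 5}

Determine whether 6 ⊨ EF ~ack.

Sat(~ack) = {1, 2, 3, 6}
EF ~ack: least fixpoint, start Z0 = {1, 2, 3, 6}, add states with some successor in Z. Already a fixed point.
Sat(EF ~ack) = {1, 2, 3, 6}
6 ∈ Sat(EF ~ack) = {1, 2, 3, 6}, so the formula holds at 6.

Yes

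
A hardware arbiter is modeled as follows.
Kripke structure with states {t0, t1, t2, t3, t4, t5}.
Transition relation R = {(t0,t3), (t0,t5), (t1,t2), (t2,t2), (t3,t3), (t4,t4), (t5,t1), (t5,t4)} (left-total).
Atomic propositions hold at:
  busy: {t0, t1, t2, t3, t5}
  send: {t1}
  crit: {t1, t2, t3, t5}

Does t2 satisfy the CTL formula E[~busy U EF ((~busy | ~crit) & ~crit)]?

No

Sat(~busy) = {t4}
Sat(~crit) = {t0, t4}
Sat(~busy | ~crit) = {t0, t4}
Sat((~busy | ~crit) & ~crit) = {t0, t4}
EF ((~busy | ~crit) & ~crit): least fixpoint, start Z0 = {t0, t4}, add states with some successor in Z. Z1 = {t0, t4, t5}; fixed.
Sat(EF ((~busy | ~crit) & ~crit)) = {t0, t4, t5}
E[~busy U EF ((~busy | ~crit) & ~crit)]: least fixpoint, start Z0 = Sat(EF ((~busy | ~crit) & ~crit)) = {t0, t4, t5}, add states in Sat(~busy) with some successor in Z. Already a fixed point.
Sat(E[~busy U EF ((~busy | ~crit) & ~crit)]) = {t0, t4, t5}
t2 ∉ Sat(E[~busy U EF ((~busy | ~crit) & ~crit)]) = {t0, t4, t5}, so the formula does not hold at t2.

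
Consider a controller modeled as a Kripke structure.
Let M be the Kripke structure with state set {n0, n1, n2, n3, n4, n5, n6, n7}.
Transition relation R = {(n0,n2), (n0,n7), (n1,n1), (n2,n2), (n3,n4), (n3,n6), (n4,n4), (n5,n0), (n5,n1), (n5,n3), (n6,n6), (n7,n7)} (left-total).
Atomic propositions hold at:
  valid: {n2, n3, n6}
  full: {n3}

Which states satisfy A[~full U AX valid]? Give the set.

{n2, n6}

Sat(~full) = {n0, n1, n2, n4, n5, n6, n7}
Sat(AX valid) = {s : every successor in {n2, n3, n6}} = {n2, n6}
A[~full U AX valid]: least fixpoint, start Z0 = Sat(AX valid) = {n2, n6}, add states in Sat(~full) with every successor in Z. Already a fixed point.
Sat(A[~full U AX valid]) = {n2, n6}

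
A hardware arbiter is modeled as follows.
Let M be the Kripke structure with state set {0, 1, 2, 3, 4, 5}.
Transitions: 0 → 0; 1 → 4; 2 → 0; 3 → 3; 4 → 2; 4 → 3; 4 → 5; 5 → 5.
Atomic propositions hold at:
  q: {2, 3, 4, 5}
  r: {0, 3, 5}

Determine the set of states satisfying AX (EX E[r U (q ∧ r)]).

Sat(q ∧ r) = {3, 5}
E[r U (q ∧ r)]: least fixpoint, start Z0 = Sat((q ∧ r)) = {3, 5}, add states in Sat(r) with some successor in Z. Already a fixed point.
Sat(E[r U (q ∧ r)]) = {3, 5}
Sat(EX E[r U (q ∧ r)]) = {s : some successor in {3, 5}} = {3, 4, 5}
Sat(AX (EX E[r U (q ∧ r)])) = {s : every successor in {3, 4, 5}} = {1, 3, 5}

{1, 3, 5}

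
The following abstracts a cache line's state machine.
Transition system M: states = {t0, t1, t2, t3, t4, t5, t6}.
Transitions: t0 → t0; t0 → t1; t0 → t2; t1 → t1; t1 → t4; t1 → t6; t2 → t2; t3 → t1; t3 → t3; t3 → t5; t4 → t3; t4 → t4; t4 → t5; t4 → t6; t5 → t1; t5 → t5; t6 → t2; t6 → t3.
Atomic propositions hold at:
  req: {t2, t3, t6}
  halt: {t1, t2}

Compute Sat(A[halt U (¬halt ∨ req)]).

{t0, t2, t3, t4, t5, t6}

Sat(¬halt) = {t0, t3, t4, t5, t6}
Sat(¬halt ∨ req) = {t0, t2, t3, t4, t5, t6}
A[halt U (¬halt ∨ req)]: least fixpoint, start Z0 = Sat((¬halt ∨ req)) = {t0, t2, t3, t4, t5, t6}, add states in Sat(halt) with every successor in Z. Already a fixed point.
Sat(A[halt U (¬halt ∨ req)]) = {t0, t2, t3, t4, t5, t6}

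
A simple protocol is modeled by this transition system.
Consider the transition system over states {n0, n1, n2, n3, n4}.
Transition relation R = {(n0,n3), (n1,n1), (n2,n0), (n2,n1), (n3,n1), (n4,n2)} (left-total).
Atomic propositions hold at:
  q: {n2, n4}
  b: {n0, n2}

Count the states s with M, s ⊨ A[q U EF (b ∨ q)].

3

Sat(b ∨ q) = {n0, n2, n4}
EF (b ∨ q): least fixpoint, start Z0 = {n0, n2, n4}, add states with some successor in Z. Already a fixed point.
Sat(EF (b ∨ q)) = {n0, n2, n4}
A[q U EF (b ∨ q)]: least fixpoint, start Z0 = Sat(EF (b ∨ q)) = {n0, n2, n4}, add states in Sat(q) with every successor in Z. Already a fixed point.
Sat(A[q U EF (b ∨ q)]) = {n0, n2, n4}
|Sat(A[q U EF (b ∨ q)])| = |{n0, n2, n4}| = 3.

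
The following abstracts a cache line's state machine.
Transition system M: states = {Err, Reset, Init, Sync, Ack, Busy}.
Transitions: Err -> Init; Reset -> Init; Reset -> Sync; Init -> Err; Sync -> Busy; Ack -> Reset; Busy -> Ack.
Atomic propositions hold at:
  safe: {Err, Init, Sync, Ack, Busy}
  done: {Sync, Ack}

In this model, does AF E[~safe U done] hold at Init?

No

Sat(~safe) = {Reset}
E[~safe U done]: least fixpoint, start Z0 = Sat(done) = {Sync, Ack}, add states in Sat(~safe) with some successor in Z. Z1 = {Reset, Sync, Ack}; fixed.
Sat(E[~safe U done]) = {Reset, Sync, Ack}
AF E[~safe U done]: least fixpoint, start Z0 = {Reset, Sync, Ack}, add states with every successor in Z. Z1 = {Reset, Sync, Ack, Busy}; fixed.
Sat(AF E[~safe U done]) = {Reset, Sync, Ack, Busy}
Init ∉ Sat(AF E[~safe U done]) = {Reset, Sync, Ack, Busy}, so the formula does not hold at Init.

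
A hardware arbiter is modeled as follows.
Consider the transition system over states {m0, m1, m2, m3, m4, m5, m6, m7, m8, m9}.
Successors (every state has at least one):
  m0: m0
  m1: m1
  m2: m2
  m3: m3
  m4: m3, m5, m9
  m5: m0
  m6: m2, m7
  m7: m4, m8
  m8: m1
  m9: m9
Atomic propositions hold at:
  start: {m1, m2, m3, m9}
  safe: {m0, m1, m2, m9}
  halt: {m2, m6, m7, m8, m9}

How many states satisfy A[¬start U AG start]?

Sat(¬start) = {m0, m4, m5, m6, m7, m8}
AG start: greatest fixpoint, start Z0 = {m1, m2, m3, m9}, keep only states in Sat with every successor in Z. Already a fixed point.
Sat(AG start) = {m1, m2, m3, m9}
A[¬start U AG start]: least fixpoint, start Z0 = Sat(AG start) = {m1, m2, m3, m9}, add states in Sat(¬start) with every successor in Z. Z1 = {m1, m2, m3, m8, m9}; fixed.
Sat(A[¬start U AG start]) = {m1, m2, m3, m8, m9}
|Sat(A[¬start U AG start])| = |{m1, m2, m3, m8, m9}| = 5.

5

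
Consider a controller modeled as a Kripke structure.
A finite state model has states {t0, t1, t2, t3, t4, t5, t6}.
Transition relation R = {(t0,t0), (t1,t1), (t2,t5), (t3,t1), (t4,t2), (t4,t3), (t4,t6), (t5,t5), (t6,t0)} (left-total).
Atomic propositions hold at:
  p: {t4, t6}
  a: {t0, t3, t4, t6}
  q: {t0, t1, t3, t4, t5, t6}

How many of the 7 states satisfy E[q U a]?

4

E[q U a]: least fixpoint, start Z0 = Sat(a) = {t0, t3, t4, t6}, add states in Sat(q) with some successor in Z. Already a fixed point.
Sat(E[q U a]) = {t0, t3, t4, t6}
|Sat(E[q U a])| = |{t0, t3, t4, t6}| = 4.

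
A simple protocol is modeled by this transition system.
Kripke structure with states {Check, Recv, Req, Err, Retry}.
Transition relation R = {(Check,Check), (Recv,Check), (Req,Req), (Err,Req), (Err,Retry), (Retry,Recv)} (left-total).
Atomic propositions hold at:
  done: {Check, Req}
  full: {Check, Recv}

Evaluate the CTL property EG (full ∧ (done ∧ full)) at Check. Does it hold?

Sat(done ∧ full) = {Check}
Sat(full ∧ (done ∧ full)) = {Check}
EG (full ∧ (done ∧ full)): greatest fixpoint, start Z0 = {Check}, keep only states in Sat with some successor in Z. Already a fixed point.
Sat(EG (full ∧ (done ∧ full))) = {Check}
Check ∈ Sat(EG (full ∧ (done ∧ full))) = {Check}, so the formula holds at Check.

Yes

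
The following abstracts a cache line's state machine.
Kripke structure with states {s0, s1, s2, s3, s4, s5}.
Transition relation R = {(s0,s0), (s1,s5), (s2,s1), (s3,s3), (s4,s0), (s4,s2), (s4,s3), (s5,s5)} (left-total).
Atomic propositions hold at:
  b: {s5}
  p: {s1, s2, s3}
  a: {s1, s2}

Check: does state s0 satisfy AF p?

No

AF p: least fixpoint, start Z0 = {s1, s2, s3}, add states with every successor in Z. Already a fixed point.
Sat(AF p) = {s1, s2, s3}
s0 ∉ Sat(AF p) = {s1, s2, s3}, so the formula does not hold at s0.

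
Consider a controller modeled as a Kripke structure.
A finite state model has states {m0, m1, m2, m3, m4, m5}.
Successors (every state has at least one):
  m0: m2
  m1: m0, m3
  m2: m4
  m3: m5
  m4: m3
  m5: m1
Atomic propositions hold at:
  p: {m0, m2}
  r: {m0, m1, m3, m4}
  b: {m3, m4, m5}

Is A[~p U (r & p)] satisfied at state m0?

Sat(~p) = {m1, m3, m4, m5}
Sat(r & p) = {m0}
A[~p U (r & p)]: least fixpoint, start Z0 = Sat((r & p)) = {m0}, add states in Sat(~p) with every successor in Z. Already a fixed point.
Sat(A[~p U (r & p)]) = {m0}
m0 ∈ Sat(A[~p U (r & p)]) = {m0}, so the formula holds at m0.

Yes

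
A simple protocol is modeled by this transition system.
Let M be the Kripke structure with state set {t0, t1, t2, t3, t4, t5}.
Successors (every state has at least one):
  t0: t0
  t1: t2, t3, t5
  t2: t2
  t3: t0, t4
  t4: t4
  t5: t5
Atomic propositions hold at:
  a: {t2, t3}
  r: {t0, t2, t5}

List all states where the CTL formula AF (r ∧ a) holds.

{t2}

Sat(r ∧ a) = {t2}
AF (r ∧ a): least fixpoint, start Z0 = {t2}, add states with every successor in Z. Already a fixed point.
Sat(AF (r ∧ a)) = {t2}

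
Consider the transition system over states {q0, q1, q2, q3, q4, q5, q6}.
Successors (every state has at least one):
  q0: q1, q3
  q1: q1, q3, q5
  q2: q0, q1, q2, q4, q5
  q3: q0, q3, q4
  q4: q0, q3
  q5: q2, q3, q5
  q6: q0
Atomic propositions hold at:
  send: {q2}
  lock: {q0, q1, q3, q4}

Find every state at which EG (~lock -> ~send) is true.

Sat(~lock) = {q2, q5, q6}
Sat(~send) = {q0, q1, q3, q4, q5, q6}
Sat(~lock -> ~send) = {q0, q1, q3, q4, q5, q6}
EG (~lock -> ~send): greatest fixpoint, start Z0 = {q0, q1, q3, q4, q5, q6}, keep only states in Sat with some successor in Z. Already a fixed point.
Sat(EG (~lock -> ~send)) = {q0, q1, q3, q4, q5, q6}

{q0, q1, q3, q4, q5, q6}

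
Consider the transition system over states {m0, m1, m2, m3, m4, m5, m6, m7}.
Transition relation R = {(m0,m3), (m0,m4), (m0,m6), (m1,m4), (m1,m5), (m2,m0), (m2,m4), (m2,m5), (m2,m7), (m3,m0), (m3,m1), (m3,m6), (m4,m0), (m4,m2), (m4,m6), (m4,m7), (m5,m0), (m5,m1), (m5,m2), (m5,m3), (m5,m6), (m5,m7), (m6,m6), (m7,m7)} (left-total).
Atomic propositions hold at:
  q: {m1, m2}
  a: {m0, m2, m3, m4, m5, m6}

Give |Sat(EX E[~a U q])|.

Sat(~a) = {m1, m7}
E[~a U q]: least fixpoint, start Z0 = Sat(q) = {m1, m2}, add states in Sat(~a) with some successor in Z. Already a fixed point.
Sat(E[~a U q]) = {m1, m2}
Sat(EX E[~a U q]) = {s : some successor in {m1, m2}} = {m3, m4, m5}
|Sat(EX E[~a U q])| = |{m3, m4, m5}| = 3.

3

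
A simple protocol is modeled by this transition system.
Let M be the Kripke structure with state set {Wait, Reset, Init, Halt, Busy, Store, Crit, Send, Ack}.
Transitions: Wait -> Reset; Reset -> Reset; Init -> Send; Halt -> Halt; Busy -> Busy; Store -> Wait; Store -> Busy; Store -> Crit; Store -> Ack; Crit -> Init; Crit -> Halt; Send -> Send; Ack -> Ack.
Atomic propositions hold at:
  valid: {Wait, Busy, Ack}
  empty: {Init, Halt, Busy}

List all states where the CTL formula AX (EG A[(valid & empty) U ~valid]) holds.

{Wait, Reset, Init, Halt, Crit, Send}

Sat(valid & empty) = {Busy}
Sat(~valid) = {Reset, Init, Halt, Store, Crit, Send}
A[(valid & empty) U ~valid]: least fixpoint, start Z0 = Sat(~valid) = {Reset, Init, Halt, Store, Crit, Send}, add states in Sat(valid & empty) with every successor in Z. Already a fixed point.
Sat(A[(valid & empty) U ~valid]) = {Reset, Init, Halt, Store, Crit, Send}
EG A[(valid & empty) U ~valid]: greatest fixpoint, start Z0 = {Reset, Init, Halt, Store, Crit, Send}, keep only states in Sat with some successor in Z. Already a fixed point.
Sat(EG A[(valid & empty) U ~valid]) = {Reset, Init, Halt, Store, Crit, Send}
Sat(AX (EG A[(valid & empty) U ~valid])) = {s : every successor in {Reset, Init, Halt, Store, Crit, Send}} = {Wait, Reset, Init, Halt, Crit, Send}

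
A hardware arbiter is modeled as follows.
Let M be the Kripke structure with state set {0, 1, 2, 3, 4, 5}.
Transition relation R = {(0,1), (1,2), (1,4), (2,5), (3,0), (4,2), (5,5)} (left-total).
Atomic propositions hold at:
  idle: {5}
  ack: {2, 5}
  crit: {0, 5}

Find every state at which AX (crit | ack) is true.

{2, 3, 4, 5}

Sat(crit | ack) = {0, 2, 5}
Sat(AX (crit | ack)) = {s : every successor in {0, 2, 5}} = {2, 3, 4, 5}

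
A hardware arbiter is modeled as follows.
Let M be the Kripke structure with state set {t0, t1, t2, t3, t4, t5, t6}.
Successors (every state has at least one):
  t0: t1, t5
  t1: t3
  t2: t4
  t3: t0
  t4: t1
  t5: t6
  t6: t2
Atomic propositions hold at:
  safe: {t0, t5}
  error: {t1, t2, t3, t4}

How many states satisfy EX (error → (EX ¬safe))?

6

Sat(¬safe) = {t1, t2, t3, t4, t6}
Sat(EX ¬safe) = {s : some successor in {t1, t2, t3, t4, t6}} = {t0, t1, t2, t4, t5, t6}
Sat(error → (EX ¬safe)) = {t0, t1, t2, t4, t5, t6}
Sat(EX (error → (EX ¬safe))) = {s : some successor in {t0, t1, t2, t4, t5, t6}} = {t0, t2, t3, t4, t5, t6}
|Sat(EX (error → (EX ¬safe)))| = |{t0, t2, t3, t4, t5, t6}| = 6.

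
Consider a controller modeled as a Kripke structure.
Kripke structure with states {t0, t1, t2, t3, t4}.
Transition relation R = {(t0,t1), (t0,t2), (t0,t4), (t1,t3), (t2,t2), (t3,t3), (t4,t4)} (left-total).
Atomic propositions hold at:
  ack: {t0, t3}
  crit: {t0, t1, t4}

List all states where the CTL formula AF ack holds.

{t0, t1, t3}

AF ack: least fixpoint, start Z0 = {t0, t3}, add states with every successor in Z. Z1 = {t0, t1, t3}; fixed.
Sat(AF ack) = {t0, t1, t3}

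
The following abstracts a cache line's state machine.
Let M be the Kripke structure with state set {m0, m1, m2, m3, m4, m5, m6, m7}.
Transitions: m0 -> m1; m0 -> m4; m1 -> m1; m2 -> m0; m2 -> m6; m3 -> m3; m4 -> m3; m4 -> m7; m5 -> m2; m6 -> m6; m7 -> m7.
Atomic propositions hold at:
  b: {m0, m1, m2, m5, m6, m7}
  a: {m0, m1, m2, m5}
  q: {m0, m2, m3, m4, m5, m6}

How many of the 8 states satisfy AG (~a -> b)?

Sat(~a) = {m3, m4, m6, m7}
Sat(~a -> b) = {m0, m1, m2, m5, m6, m7}
AG (~a -> b): greatest fixpoint, start Z0 = {m0, m1, m2, m5, m6, m7}, keep only states in Sat with every successor in Z. Z1 = {m1, m2, m5, m6, m7}; Z2 = {m1, m5, m6, m7}; Z3 = {m1, m6, m7}; fixed.
Sat(AG (~a -> b)) = {m1, m6, m7}
|Sat(AG (~a -> b))| = |{m1, m6, m7}| = 3.

3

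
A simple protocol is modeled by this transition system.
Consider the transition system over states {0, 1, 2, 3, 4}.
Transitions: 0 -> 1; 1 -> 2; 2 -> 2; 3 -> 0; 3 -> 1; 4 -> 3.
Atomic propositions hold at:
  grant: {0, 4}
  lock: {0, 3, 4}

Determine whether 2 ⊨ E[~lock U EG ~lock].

Yes

Sat(~lock) = {1, 2}
EG ~lock: greatest fixpoint, start Z0 = {1, 2}, keep only states in Sat with some successor in Z. Already a fixed point.
Sat(EG ~lock) = {1, 2}
E[~lock U EG ~lock]: least fixpoint, start Z0 = Sat(EG ~lock) = {1, 2}, add states in Sat(~lock) with some successor in Z. Already a fixed point.
Sat(E[~lock U EG ~lock]) = {1, 2}
2 ∈ Sat(E[~lock U EG ~lock]) = {1, 2}, so the formula holds at 2.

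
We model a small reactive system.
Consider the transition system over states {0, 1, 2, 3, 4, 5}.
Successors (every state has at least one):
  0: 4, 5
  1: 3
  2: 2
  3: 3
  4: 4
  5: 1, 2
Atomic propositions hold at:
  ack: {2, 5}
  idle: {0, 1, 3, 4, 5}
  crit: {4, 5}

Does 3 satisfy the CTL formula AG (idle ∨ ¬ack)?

Sat(¬ack) = {0, 1, 3, 4}
Sat(idle ∨ ¬ack) = {0, 1, 3, 4, 5}
AG (idle ∨ ¬ack): greatest fixpoint, start Z0 = {0, 1, 3, 4, 5}, keep only states in Sat with every successor in Z. Z1 = {0, 1, 3, 4}; Z2 = {1, 3, 4}; fixed.
Sat(AG (idle ∨ ¬ack)) = {1, 3, 4}
3 ∈ Sat(AG (idle ∨ ¬ack)) = {1, 3, 4}, so the formula holds at 3.

Yes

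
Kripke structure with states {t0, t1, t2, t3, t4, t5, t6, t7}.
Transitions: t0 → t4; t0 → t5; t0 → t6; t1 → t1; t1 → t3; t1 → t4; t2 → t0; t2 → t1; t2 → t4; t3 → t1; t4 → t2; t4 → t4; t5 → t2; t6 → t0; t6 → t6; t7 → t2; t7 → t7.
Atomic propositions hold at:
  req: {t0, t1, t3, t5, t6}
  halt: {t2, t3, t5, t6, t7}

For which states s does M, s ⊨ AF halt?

AF halt: least fixpoint, start Z0 = {t2, t3, t5, t6, t7}, add states with every successor in Z. Already a fixed point.
Sat(AF halt) = {t2, t3, t5, t6, t7}

{t2, t3, t5, t6, t7}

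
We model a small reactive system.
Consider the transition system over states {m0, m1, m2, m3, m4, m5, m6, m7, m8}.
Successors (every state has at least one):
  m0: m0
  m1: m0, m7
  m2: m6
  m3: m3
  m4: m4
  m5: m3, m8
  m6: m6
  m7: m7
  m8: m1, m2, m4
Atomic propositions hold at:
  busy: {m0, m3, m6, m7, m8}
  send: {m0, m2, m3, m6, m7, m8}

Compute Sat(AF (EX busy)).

{m0, m1, m2, m3, m5, m6, m7}

Sat(EX busy) = {s : some successor in {m0, m3, m6, m7, m8}} = {m0, m1, m2, m3, m5, m6, m7}
AF (EX busy): least fixpoint, start Z0 = {m0, m1, m2, m3, m5, m6, m7}, add states with every successor in Z. Already a fixed point.
Sat(AF (EX busy)) = {m0, m1, m2, m3, m5, m6, m7}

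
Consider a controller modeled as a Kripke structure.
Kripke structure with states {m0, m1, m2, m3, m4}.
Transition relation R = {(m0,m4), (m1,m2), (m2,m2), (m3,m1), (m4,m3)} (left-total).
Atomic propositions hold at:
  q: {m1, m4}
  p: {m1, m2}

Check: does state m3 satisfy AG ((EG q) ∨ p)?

EG q: greatest fixpoint, start Z0 = {m1, m4}, keep only states in Sat with some successor in Z. Z1 = ∅; fixed.
Sat(EG q) = ∅
Sat((EG q) ∨ p) = {m1, m2}
AG ((EG q) ∨ p): greatest fixpoint, start Z0 = {m1, m2}, keep only states in Sat with every successor in Z. Already a fixed point.
Sat(AG ((EG q) ∨ p)) = {m1, m2}
m3 ∉ Sat(AG ((EG q) ∨ p)) = {m1, m2}, so the formula does not hold at m3.

No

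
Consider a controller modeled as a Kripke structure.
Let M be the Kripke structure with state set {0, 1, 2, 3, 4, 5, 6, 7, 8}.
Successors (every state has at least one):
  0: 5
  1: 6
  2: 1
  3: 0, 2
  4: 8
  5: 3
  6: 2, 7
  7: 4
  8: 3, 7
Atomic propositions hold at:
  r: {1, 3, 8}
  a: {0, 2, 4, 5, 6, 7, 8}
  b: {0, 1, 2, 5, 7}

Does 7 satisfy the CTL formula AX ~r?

Yes

Sat(~r) = {0, 2, 4, 5, 6, 7}
Sat(AX ~r) = {s : every successor in {0, 2, 4, 5, 6, 7}} = {0, 1, 3, 6, 7}
7 ∈ Sat(AX ~r) = {0, 1, 3, 6, 7}, so the formula holds at 7.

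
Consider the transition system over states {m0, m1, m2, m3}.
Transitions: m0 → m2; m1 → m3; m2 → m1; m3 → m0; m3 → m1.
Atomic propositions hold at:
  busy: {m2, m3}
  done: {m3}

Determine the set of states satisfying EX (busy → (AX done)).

Sat(AX done) = {s : every successor in {m3}} = {m1}
Sat(busy → (AX done)) = {m0, m1}
Sat(EX (busy → (AX done))) = {s : some successor in {m0, m1}} = {m2, m3}

{m2, m3}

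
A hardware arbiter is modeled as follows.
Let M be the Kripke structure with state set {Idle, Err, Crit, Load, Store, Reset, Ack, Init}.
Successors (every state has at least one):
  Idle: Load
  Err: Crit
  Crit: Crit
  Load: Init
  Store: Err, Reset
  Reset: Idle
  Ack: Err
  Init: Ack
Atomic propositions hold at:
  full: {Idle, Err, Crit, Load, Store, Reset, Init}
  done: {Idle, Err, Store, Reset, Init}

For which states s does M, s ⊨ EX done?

{Load, Store, Reset, Ack}

Sat(EX done) = {s : some successor in {Idle, Err, Store, Reset, Init}} = {Load, Store, Reset, Ack}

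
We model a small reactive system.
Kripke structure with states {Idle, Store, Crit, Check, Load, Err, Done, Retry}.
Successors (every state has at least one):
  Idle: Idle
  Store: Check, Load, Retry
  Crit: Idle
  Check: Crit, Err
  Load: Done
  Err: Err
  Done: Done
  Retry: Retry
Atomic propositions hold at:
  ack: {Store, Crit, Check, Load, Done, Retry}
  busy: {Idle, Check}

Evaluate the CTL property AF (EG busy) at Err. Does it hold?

EG busy: greatest fixpoint, start Z0 = {Idle, Check}, keep only states in Sat with some successor in Z. Z1 = {Idle}; fixed.
Sat(EG busy) = {Idle}
AF (EG busy): least fixpoint, start Z0 = {Idle}, add states with every successor in Z. Z1 = {Idle, Crit}; fixed.
Sat(AF (EG busy)) = {Idle, Crit}
Err ∉ Sat(AF (EG busy)) = {Idle, Crit}, so the formula does not hold at Err.

No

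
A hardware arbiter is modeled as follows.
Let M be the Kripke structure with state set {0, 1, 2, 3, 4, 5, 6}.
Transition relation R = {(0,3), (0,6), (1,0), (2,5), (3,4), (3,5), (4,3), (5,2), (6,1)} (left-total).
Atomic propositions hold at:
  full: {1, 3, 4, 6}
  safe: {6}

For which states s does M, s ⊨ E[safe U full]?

E[safe U full]: least fixpoint, start Z0 = Sat(full) = {1, 3, 4, 6}, add states in Sat(safe) with some successor in Z. Already a fixed point.
Sat(E[safe U full]) = {1, 3, 4, 6}

{1, 3, 4, 6}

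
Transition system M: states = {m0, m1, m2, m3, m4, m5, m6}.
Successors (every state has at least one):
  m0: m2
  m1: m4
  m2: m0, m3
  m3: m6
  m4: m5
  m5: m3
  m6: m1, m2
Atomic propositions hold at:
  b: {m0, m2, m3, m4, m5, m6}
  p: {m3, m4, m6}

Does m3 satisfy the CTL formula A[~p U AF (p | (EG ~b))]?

Yes

Sat(~p) = {m0, m1, m2, m5}
Sat(~b) = {m1}
EG ~b: greatest fixpoint, start Z0 = {m1}, keep only states in Sat with some successor in Z. Z1 = ∅; fixed.
Sat(EG ~b) = ∅
Sat(p | (EG ~b)) = {m3, m4, m6}
AF (p | (EG ~b)): least fixpoint, start Z0 = {m3, m4, m6}, add states with every successor in Z. Z1 = {m1, m3, m4, m5, m6}; fixed.
Sat(AF (p | (EG ~b))) = {m1, m3, m4, m5, m6}
A[~p U AF (p | (EG ~b))]: least fixpoint, start Z0 = Sat(AF (p | (EG ~b))) = {m1, m3, m4, m5, m6}, add states in Sat(~p) with every successor in Z. Already a fixed point.
Sat(A[~p U AF (p | (EG ~b))]) = {m1, m3, m4, m5, m6}
m3 ∈ Sat(A[~p U AF (p | (EG ~b))]) = {m1, m3, m4, m5, m6}, so the formula holds at m3.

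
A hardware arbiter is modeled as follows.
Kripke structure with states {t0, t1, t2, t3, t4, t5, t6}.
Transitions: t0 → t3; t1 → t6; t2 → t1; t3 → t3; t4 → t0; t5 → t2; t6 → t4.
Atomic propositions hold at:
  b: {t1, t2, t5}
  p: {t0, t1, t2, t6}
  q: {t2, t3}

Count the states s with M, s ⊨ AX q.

Sat(AX q) = {s : every successor in {t2, t3}} = {t0, t3, t5}
|Sat(AX q)| = |{t0, t3, t5}| = 3.

3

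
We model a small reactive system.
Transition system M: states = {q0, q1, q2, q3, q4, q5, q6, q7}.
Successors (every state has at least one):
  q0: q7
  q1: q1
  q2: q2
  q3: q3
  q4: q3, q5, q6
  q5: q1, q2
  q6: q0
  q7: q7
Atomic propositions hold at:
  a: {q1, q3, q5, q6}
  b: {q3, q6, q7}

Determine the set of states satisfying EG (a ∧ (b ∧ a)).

Sat(b ∧ a) = {q3, q6}
Sat(a ∧ (b ∧ a)) = {q3, q6}
EG (a ∧ (b ∧ a)): greatest fixpoint, start Z0 = {q3, q6}, keep only states in Sat with some successor in Z. Z1 = {q3}; fixed.
Sat(EG (a ∧ (b ∧ a))) = {q3}

{q3}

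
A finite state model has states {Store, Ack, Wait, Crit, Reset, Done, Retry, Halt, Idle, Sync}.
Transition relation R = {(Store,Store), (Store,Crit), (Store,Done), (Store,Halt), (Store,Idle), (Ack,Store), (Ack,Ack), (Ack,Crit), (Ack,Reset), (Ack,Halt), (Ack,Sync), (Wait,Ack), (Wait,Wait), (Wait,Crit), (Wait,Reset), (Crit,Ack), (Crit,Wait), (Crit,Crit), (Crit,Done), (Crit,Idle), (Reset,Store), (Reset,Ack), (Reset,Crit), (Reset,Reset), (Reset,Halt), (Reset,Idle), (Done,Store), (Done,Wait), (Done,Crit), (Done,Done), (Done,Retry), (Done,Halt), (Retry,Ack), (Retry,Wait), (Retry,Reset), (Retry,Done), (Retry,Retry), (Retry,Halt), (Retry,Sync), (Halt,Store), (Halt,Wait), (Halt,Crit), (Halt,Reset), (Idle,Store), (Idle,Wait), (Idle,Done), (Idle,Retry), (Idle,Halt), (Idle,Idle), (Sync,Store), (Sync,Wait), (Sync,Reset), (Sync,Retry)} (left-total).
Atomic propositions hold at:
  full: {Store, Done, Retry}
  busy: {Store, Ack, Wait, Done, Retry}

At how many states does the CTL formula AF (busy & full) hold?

Sat(busy & full) = {Store, Done, Retry}
AF (busy & full): least fixpoint, start Z0 = {Store, Done, Retry}, add states with every successor in Z. Already a fixed point.
Sat(AF (busy & full)) = {Store, Done, Retry}
|Sat(AF (busy & full))| = |{Store, Done, Retry}| = 3.

3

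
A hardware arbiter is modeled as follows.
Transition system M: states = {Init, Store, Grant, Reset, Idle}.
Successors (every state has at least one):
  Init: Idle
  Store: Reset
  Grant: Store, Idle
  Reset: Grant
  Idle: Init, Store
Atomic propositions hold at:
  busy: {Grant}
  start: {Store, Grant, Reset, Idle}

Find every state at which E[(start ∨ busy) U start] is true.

Sat(start ∨ busy) = {Store, Grant, Reset, Idle}
E[(start ∨ busy) U start]: least fixpoint, start Z0 = Sat(start) = {Store, Grant, Reset, Idle}, add states in Sat(start ∨ busy) with some successor in Z. Already a fixed point.
Sat(E[(start ∨ busy) U start]) = {Store, Grant, Reset, Idle}

{Store, Grant, Reset, Idle}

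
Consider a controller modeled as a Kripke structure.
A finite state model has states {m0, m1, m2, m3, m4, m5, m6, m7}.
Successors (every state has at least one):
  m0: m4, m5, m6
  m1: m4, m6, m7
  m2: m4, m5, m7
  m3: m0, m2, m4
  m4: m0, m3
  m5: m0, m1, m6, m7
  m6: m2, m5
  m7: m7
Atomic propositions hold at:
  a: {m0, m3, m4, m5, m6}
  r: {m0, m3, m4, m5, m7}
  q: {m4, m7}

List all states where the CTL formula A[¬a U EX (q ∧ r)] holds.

{m0, m1, m2, m3, m5, m7}

Sat(¬a) = {m1, m2, m7}
Sat(q ∧ r) = {m4, m7}
Sat(EX (q ∧ r)) = {s : some successor in {m4, m7}} = {m0, m1, m2, m3, m5, m7}
A[¬a U EX (q ∧ r)]: least fixpoint, start Z0 = Sat(EX (q ∧ r)) = {m0, m1, m2, m3, m5, m7}, add states in Sat(¬a) with every successor in Z. Already a fixed point.
Sat(A[¬a U EX (q ∧ r)]) = {m0, m1, m2, m3, m5, m7}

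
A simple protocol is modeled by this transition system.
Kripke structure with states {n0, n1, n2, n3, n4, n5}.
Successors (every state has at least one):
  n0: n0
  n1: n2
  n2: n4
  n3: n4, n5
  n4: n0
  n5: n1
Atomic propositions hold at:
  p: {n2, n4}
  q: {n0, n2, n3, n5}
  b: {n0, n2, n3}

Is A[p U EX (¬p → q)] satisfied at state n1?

Sat(¬p) = {n0, n1, n3, n5}
Sat(¬p → q) = {n0, n2, n3, n4, n5}
Sat(EX (¬p → q)) = {s : some successor in {n0, n2, n3, n4, n5}} = {n0, n1, n2, n3, n4}
A[p U EX (¬p → q)]: least fixpoint, start Z0 = Sat(EX (¬p → q)) = {n0, n1, n2, n3, n4}, add states in Sat(p) with every successor in Z. Already a fixed point.
Sat(A[p U EX (¬p → q)]) = {n0, n1, n2, n3, n4}
n1 ∈ Sat(A[p U EX (¬p → q)]) = {n0, n1, n2, n3, n4}, so the formula holds at n1.

Yes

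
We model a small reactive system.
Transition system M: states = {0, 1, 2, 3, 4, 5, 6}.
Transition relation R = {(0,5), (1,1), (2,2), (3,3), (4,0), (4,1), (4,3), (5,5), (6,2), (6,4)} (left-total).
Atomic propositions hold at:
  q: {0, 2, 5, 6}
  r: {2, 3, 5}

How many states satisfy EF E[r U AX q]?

5

Sat(AX q) = {s : every successor in {0, 2, 5, 6}} = {0, 2, 5}
E[r U AX q]: least fixpoint, start Z0 = Sat(AX q) = {0, 2, 5}, add states in Sat(r) with some successor in Z. Already a fixed point.
Sat(E[r U AX q]) = {0, 2, 5}
EF E[r U AX q]: least fixpoint, start Z0 = {0, 2, 5}, add states with some successor in Z. Z1 = {0, 2, 4, 5, 6}; fixed.
Sat(EF E[r U AX q]) = {0, 2, 4, 5, 6}
|Sat(EF E[r U AX q])| = |{0, 2, 4, 5, 6}| = 5.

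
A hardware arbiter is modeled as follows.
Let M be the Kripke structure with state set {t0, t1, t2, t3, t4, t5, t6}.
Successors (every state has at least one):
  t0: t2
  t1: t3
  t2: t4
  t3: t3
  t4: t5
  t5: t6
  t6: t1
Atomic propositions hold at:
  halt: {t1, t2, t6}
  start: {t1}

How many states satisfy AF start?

6

AF start: least fixpoint, start Z0 = {t1}, add states with every successor in Z. Z1 = {t1, t6}; Z2 = {t1, t5, t6}; Z3 = {t1, t4, t5, t6}; Z4 = {t1, t2, t4, t5, t6}; Z5 = {t0, t1, t2, t4, t5, t6}; fixed.
Sat(AF start) = {t0, t1, t2, t4, t5, t6}
|Sat(AF start)| = |{t0, t1, t2, t4, t5, t6}| = 6.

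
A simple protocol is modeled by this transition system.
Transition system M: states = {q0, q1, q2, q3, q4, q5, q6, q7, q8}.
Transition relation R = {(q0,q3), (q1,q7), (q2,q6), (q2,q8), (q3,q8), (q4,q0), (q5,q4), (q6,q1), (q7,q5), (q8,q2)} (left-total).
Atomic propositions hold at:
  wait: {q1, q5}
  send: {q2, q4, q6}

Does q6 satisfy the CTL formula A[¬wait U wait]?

Yes

Sat(¬wait) = {q0, q2, q3, q4, q6, q7, q8}
A[¬wait U wait]: least fixpoint, start Z0 = Sat(wait) = {q1, q5}, add states in Sat(¬wait) with every successor in Z. Z1 = {q1, q5, q6, q7}; fixed.
Sat(A[¬wait U wait]) = {q1, q5, q6, q7}
q6 ∈ Sat(A[¬wait U wait]) = {q1, q5, q6, q7}, so the formula holds at q6.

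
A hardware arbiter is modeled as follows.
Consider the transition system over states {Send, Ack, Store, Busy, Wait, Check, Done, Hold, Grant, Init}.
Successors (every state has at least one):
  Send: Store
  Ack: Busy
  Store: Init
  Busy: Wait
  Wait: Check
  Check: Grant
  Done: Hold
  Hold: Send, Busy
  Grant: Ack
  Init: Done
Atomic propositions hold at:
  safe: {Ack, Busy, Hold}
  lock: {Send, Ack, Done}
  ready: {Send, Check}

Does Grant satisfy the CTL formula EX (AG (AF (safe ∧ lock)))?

Sat(safe ∧ lock) = {Ack}
AF (safe ∧ lock): least fixpoint, start Z0 = {Ack}, add states with every successor in Z. Z1 = {Ack, Grant}; Z2 = {Ack, Check, Grant}; Z3 = {Ack, Wait, Check, Grant}; Z4 = {Ack, Busy, Wait, Check, Grant}; fixed.
Sat(AF (safe ∧ lock)) = {Ack, Busy, Wait, Check, Grant}
AG (AF (safe ∧ lock)): greatest fixpoint, start Z0 = {Ack, Busy, Wait, Check, Grant}, keep only states in Sat with every successor in Z. Already a fixed point.
Sat(AG (AF (safe ∧ lock))) = {Ack, Busy, Wait, Check, Grant}
Sat(EX (AG (AF (safe ∧ lock)))) = {s : some successor in {Ack, Busy, Wait, Check, Grant}} = {Ack, Busy, Wait, Check, Hold, Grant}
Grant ∈ Sat(EX (AG (AF (safe ∧ lock)))) = {Ack, Busy, Wait, Check, Hold, Grant}, so the formula holds at Grant.

Yes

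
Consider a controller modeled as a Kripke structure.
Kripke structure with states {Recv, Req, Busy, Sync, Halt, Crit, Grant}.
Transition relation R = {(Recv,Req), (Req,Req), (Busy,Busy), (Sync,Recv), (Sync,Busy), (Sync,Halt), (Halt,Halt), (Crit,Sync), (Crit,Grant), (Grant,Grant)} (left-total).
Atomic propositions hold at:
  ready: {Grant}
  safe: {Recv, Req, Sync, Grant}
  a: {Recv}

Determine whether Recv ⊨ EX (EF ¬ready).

Sat(¬ready) = {Recv, Req, Busy, Sync, Halt, Crit}
EF ¬ready: least fixpoint, start Z0 = {Recv, Req, Busy, Sync, Halt, Crit}, add states with some successor in Z. Already a fixed point.
Sat(EF ¬ready) = {Recv, Req, Busy, Sync, Halt, Crit}
Sat(EX (EF ¬ready)) = {s : some successor in {Recv, Req, Busy, Sync, Halt, Crit}} = {Recv, Req, Busy, Sync, Halt, Crit}
Recv ∈ Sat(EX (EF ¬ready)) = {Recv, Req, Busy, Sync, Halt, Crit}, so the formula holds at Recv.

Yes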